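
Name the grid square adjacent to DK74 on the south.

DK73

Latitude square 4; −1 → 3.
The longitude characters are unchanged.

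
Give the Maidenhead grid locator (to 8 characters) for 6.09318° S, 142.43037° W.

BI83sv87

Add 180° to longitude and 90° to latitude: 37.56963, 83.90682.
Field: lon ⌊37.56963/20⌋ = 1 → B; lat ⌊83.90682/10⌋ = 8 → I.
Square: lon ⌊17.56963/2⌋ = 8; lat ⌊3.90682/1⌋ = 3.
Subsquare: lon ⌊1.56963/0.0833333⌋ = 18 → s; lat ⌊0.90682/0.0416667⌋ = 21 → v.
Extended square: lon ⌊0.06963/0.00833333⌋ = 8; lat ⌊0.03182/0.00416667⌋ = 7.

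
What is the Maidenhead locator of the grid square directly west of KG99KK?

Longitude subsquare k = 10; −1 → 9 = j.
The latitude characters are unchanged.

KG99jk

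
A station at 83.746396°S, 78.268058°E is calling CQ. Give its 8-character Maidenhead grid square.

MA96dg20

Offset from 180°W / 90°S: lon 258.26806°, lat 6.25360°.
Field: lon ⌊258.26806/20⌋ = 12 → M; lat ⌊6.25360/10⌋ = 0 → A.
Square: lon ⌊18.26806/2⌋ = 9; lat ⌊6.25360/1⌋ = 6.
Subsquare: lon ⌊0.26806/0.0833333⌋ = 3 → d; lat ⌊0.25360/0.0416667⌋ = 6 → g.
Extended square: lon ⌊0.01806/0.00833333⌋ = 2; lat ⌊0.00360/0.00416667⌋ = 0.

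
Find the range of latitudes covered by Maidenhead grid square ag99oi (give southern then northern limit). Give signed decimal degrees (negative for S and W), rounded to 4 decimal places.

-20.6667, -20.6250

Field A=0, G=6: +0·20° lon, +6·10° lat → SW at lon -180°, lat -30°.
Square 9, 9: +9·2° lon, +9·1° lat → SW at lon -162°, lat -21°.
Subsquare o=14, i=8: +14·0.0833333° lon, +8·0.0416667° lat → SW at lon -160.833°, lat -20.6667°.
Cell spans 0.0833333° lon × 0.0416667° lat.
south -20.6667, north -20.6250.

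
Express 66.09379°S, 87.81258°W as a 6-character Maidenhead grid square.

EC63cv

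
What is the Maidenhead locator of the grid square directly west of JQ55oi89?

JQ55oi79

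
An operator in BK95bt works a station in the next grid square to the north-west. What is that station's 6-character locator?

BK95au

Longitude subsquare b = 1; −1 → 0 = a.
Latitude subsquare t = 19; +1 → 20 = u.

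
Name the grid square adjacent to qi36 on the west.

Longitude square 3; −1 → 2.
The latitude characters are unchanged.

QI26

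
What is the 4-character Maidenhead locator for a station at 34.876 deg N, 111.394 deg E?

Offset from 180°W / 90°S: lon 291.39°, lat 124.88°.
Field: lon ⌊291.39/20⌋ = 14 → O; lat ⌊124.88/10⌋ = 12 → M.
Square: lon ⌊11.39/2⌋ = 5; lat ⌊4.88/1⌋ = 4.

OM54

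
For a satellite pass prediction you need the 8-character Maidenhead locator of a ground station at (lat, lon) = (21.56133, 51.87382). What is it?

LL51wn44

Offset from 180°W / 90°S: lon 231.87382°, lat 111.56133°.
Field: 231.87382/20 → 11 → L, 111.56133/10 → 11 → L; chars LL.
Square: 11.87382/2 → 5, 1.56133/1 → 1; chars 51.
Subsquare: 1.87382/0.0833333 → 22 → w, 0.56133/0.0416667 → 13 → n; chars wn.
Extended square: 0.04049/0.00833333 → 4, 0.01966/0.00416667 → 4; chars 44.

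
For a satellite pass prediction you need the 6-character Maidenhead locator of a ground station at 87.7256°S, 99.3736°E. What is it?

NA92qg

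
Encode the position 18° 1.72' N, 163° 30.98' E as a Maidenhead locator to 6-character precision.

Shift to the Maidenhead origin (180°W, 90°S): lon 343.5163, lat 108.0287.
Field: lon ⌊343.5163/20⌋ = 17 → R; lat ⌊108.0287/10⌋ = 10 → K.
Square: lon ⌊3.5163/2⌋ = 1; lat ⌊8.0287/1⌋ = 8.
Subsquare: lon ⌊1.5163/0.0833333⌋ = 18 → s; lat ⌊0.0287/0.0416667⌋ = 0 → a.

RK18sa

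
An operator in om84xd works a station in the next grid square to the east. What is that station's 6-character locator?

OM94ad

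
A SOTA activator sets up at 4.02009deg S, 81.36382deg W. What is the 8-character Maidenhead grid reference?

EI95hx65

Add 180° to longitude and 90° to latitude: 98.63618, 85.97991.
Field: 98.63618/20 → 4 → E, 85.97991/10 → 8 → I; chars EI.
Square: 18.63618/2 → 9, 5.97991/1 → 5; chars 95.
Subsquare: 0.63618/0.0833333 → 7 → h, 0.97991/0.0416667 → 23 → x; chars hx.
Extended square: 0.05285/0.00833333 → 6, 0.02158/0.00416667 → 5; chars 65.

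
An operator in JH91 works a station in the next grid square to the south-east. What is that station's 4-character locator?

KH00

Longitude square 9; +1 → 10, wraps to 0, carry into field.
Longitude field J = 9; +1 → 10 = K.
Latitude square 1; −1 → 0.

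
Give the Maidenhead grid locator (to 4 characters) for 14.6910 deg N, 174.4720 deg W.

Shift to the Maidenhead origin (180°W, 90°S): lon 5.53, lat 104.69.
Field (20°×10°, letters A–R): lon ⌊5.53/20⌋ = 0 → A; lat ⌊104.69/10⌋ = 10 → K.
Square (2°×1°, digits 0–9): lon ⌊5.53/2⌋ = 2; lat ⌊4.69/1⌋ = 4.

AK24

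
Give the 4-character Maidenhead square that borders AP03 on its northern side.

Latitude square 3; +1 → 4.
The longitude characters are unchanged.

AP04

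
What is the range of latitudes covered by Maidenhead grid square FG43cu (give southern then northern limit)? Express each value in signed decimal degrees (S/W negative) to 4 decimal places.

Field F=5, G=6: +5·20° lon, +6·10° lat → SW at lon -80°, lat -30°.
Square 4, 3: +4·2° lon, +3·1° lat → SW at lon -72°, lat -27°.
Subsquare c=2, u=20: +2·0.0833333° lon, +20·0.0416667° lat → SW at lon -71.8333°, lat -26.1667°.
Cell spans 0.0833333° lon × 0.0416667° lat.
south -26.1667, north -26.1250.

-26.1667, -26.1250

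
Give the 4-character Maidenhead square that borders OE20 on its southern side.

OD29

Latitude square 0; −1 → -1, wraps to 9, carry into field.
Latitude field E = 4; −1 → 3 = D.
The longitude characters are unchanged.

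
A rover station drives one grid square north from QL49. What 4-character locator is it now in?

Latitude square 9; +1 → 10, wraps to 0, carry into field.
Latitude field L = 11; +1 → 12 = M.
The longitude characters are unchanged.

QM40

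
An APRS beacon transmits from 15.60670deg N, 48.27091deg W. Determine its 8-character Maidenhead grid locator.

GK55uo75

Offset from 180°W / 90°S: lon 131.72909°, lat 105.60670°.
Field: 131.72909/20 → 6 → G, 105.60670/10 → 10 → K; chars GK.
Square: 11.72909/2 → 5, 5.60670/1 → 5; chars 55.
Subsquare: 1.72909/0.0833333 → 20 → u, 0.60670/0.0416667 → 14 → o; chars uo.
Extended square: 0.06242/0.00833333 → 7, 0.02337/0.00416667 → 5; chars 75.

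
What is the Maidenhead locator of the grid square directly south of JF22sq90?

Latitude extended square 0; −1 → -1, wraps to 9, carry into subsquare.
Latitude subsquare q = 16; −1 → 15 = p.
The longitude characters are unchanged.

JF22sp99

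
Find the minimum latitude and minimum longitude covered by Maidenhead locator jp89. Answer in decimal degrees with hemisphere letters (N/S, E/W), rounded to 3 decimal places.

69.000° N, 16.000° E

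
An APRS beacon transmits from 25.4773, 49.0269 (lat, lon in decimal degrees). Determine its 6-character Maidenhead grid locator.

LL45ml

Shift to the Maidenhead origin (180°W, 90°S): lon 229.0269, lat 115.4773.
Field (20°×10°, letters A–R): 229.0269/20 → 11 → L, 115.4773/10 → 11 → L; chars LL.
Square (2°×1°, digits 0–9): 9.0269/2 → 4, 5.4773/1 → 5; chars 45.
Subsquare (5′×2.5′, letters a–x): 1.0269/0.0833333 → 12 → m, 0.4773/0.0416667 → 11 → l; chars ml.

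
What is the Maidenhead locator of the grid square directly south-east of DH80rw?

DH80sv

Longitude subsquare r = 17; +1 → 18 = s.
Latitude subsquare w = 22; −1 → 21 = v.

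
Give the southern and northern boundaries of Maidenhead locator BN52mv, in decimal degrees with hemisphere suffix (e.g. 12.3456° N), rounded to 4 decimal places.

42.8750° N, 42.9167° N

Field B=1, N=13: +1·20° lon, +13·10° lat → SW at lon -160°, lat 40°.
Square 5, 2: +5·2° lon, +2·1° lat → SW at lon -150°, lat 42°.
Subsquare m=12, v=21: +12·0.0833333° lon, +21·0.0416667° lat → SW at lon -149°, lat 42.875°.
Cell spans 0.0833333° lon × 0.0416667° lat.
south 42.8750° N, north 42.9167° N.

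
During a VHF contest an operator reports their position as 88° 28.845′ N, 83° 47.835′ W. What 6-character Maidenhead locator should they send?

ER88cl

Add 180° to longitude and 90° to latitude: 96.2027, 178.4808.
Field: 96.2027/20 → 4 → E, 178.4808/10 → 17 → R; chars ER.
Square: 16.2027/2 → 8, 8.4808/1 → 8; chars 88.
Subsquare: 0.2027/0.0833333 → 2 → c, 0.4808/0.0416667 → 11 → l; chars cl.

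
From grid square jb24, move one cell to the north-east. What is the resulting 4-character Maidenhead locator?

Longitude square 2; +1 → 3.
Latitude square 4; +1 → 5.

JB35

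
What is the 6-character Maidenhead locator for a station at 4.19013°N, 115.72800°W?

DJ24de

Add 180° to longitude and 90° to latitude: 64.2720, 94.1901.
Field: 64.2720/20 → 3 → D, 94.1901/10 → 9 → J; chars DJ.
Square: 4.2720/2 → 2, 4.1901/1 → 4; chars 24.
Subsquare: 0.2720/0.0833333 → 3 → d, 0.1901/0.0416667 → 4 → e; chars de.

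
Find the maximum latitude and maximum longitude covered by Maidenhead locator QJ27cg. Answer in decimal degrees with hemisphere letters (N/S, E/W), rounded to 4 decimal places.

7.2917° N, 144.2500° E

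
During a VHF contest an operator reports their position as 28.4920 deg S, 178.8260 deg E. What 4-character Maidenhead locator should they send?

RG91

Offset from 180°W / 90°S: lon 358.83°, lat 61.51°.
Field (20°×10°, letters A–R): 358.83/20 → 17 → R, 61.51/10 → 6 → G; chars RG.
Square (2°×1°, digits 0–9): 18.83/2 → 9, 1.51/1 → 1; chars 91.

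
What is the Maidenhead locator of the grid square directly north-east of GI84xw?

GI94ax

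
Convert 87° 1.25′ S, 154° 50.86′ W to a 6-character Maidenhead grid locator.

BA22nx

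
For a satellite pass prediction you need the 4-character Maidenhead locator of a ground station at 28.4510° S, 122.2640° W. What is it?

Offset from 180°W / 90°S: lon 57.74°, lat 61.55°.
Field (20°×10°, letters A–R): lon ⌊57.74/20⌋ = 2 → C; lat ⌊61.55/10⌋ = 6 → G.
Square (2°×1°, digits 0–9): lon ⌊17.74/2⌋ = 8; lat ⌊1.55/1⌋ = 1.

CG81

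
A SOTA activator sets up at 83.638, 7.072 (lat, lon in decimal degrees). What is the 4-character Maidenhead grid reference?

JR33

Shift to the Maidenhead origin (180°W, 90°S): lon 187.07, lat 173.64.
Field: lon ⌊187.07/20⌋ = 9 → J; lat ⌊173.64/10⌋ = 17 → R.
Square: lon ⌊7.07/2⌋ = 3; lat ⌊3.64/1⌋ = 3.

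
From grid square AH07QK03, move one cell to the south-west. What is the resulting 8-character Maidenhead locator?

Longitude extended square 0; −1 → -1, wraps to 9, carry into subsquare.
Longitude subsquare q = 16; −1 → 15 = p.
Latitude extended square 3; −1 → 2.

AH07pk92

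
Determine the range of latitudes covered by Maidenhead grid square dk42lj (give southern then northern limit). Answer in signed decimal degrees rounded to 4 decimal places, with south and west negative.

Field D=3, K=10: +3·20° lon, +10·10° lat → SW at lon -120°, lat 10°.
Square 4, 2: +4·2° lon, +2·1° lat → SW at lon -112°, lat 12°.
Subsquare l=11, j=9: +11·0.0833333° lon, +9·0.0416667° lat → SW at lon -111.083°, lat 12.375°.
Cell spans 0.0833333° lon × 0.0416667° lat.
south 12.3750, north 12.4167.

12.3750, 12.4167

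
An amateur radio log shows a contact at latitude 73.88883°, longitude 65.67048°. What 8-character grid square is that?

Shift to the Maidenhead origin (180°W, 90°S): lon 245.67048, lat 163.88883.
Field (20°×10°, letters A–R): 245.67048/20 → 12 → M, 163.88883/10 → 16 → Q; chars MQ.
Square (2°×1°, digits 0–9): 5.67048/2 → 2, 3.88883/1 → 3; chars 23.
Subsquare (5′×2.5′, letters a–x): 1.67048/0.0833333 → 20 → u, 0.88883/0.0416667 → 21 → v; chars uv.
Extended square (30″×15″, digits 0–9): 0.00381/0.00833333 → 0, 0.01383/0.00416667 → 3; chars 03.

MQ23uv03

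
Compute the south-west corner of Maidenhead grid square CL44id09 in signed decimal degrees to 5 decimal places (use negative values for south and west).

24.16250, -131.33333

Field C=2, L=11: +2·20° lon, +11·10° lat → SW at lon -140°, lat 20°.
Square 4, 4: +4·2° lon, +4·1° lat → SW at lon -132°, lat 24°.
Subsquare i=8, d=3: +8·0.0833333° lon, +3·0.0416667° lat → SW at lon -131.333°, lat 24.125°.
Extended square 0, 9: +0·0.00833333° lon, +9·0.00416667° lat → SW at lon -131.333°, lat 24.1625°.
latitude 24.16250, longitude -131.33333.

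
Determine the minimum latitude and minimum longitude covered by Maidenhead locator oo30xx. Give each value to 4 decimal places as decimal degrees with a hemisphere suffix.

50.9583° N, 107.9167° E

Field O=14, O=14: +14·20° lon, +14·10° lat → SW at lon 100°, lat 50°.
Square 3, 0: +3·2° lon, +0·1° lat → SW at lon 106°, lat 50°.
Subsquare x=23, x=23: +23·0.0833333° lon, +23·0.0416667° lat → SW at lon 107.917°, lat 50.9583°.
latitude 50.9583° N, longitude 107.9167° E.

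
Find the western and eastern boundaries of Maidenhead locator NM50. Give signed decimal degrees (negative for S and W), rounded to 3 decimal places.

90.000, 92.000

Field N=13, M=12: +13·20° lon, +12·10° lat → SW at lon 80°, lat 30°.
Square 5, 0: +5·2° lon, +0·1° lat → SW at lon 90°, lat 30°.
Cell spans 2° lon × 1° lat.
west 90.000, east 92.000.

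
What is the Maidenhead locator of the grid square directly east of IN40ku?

IN40lu

Longitude subsquare k = 10; +1 → 11 = l.
The latitude characters are unchanged.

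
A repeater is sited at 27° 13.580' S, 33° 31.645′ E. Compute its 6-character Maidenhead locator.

KG62ss

Offset from 180°W / 90°S: lon 213.5274°, lat 62.7737°.
Field (20°×10°, letters A–R): 213.5274/20 → 10 → K, 62.7737/10 → 6 → G; chars KG.
Square (2°×1°, digits 0–9): 13.5274/2 → 6, 2.7737/1 → 2; chars 62.
Subsquare (5′×2.5′, letters a–x): 1.5274/0.0833333 → 18 → s, 0.7737/0.0416667 → 18 → s; chars ss.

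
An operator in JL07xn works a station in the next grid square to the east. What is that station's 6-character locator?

JL17an

Longitude subsquare x = 23; +1 → 24, wraps to 0 = a, carry into square.
Longitude square 0; +1 → 1.
The latitude characters are unchanged.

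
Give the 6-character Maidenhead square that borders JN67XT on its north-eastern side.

JN77au

Longitude subsquare x = 23; +1 → 24, wraps to 0 = a, carry into square.
Longitude square 6; +1 → 7.
Latitude subsquare t = 19; +1 → 20 = u.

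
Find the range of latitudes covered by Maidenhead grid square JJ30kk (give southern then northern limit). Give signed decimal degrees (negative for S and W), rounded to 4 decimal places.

Field J=9, J=9: +9·20° lon, +9·10° lat → SW at lon 0°, lat 0°.
Square 3, 0: +3·2° lon, +0·1° lat → SW at lon 6°, lat 0°.
Subsquare k=10, k=10: +10·0.0833333° lon, +10·0.0416667° lat → SW at lon 6.83333°, lat 0.416667°.
Cell spans 0.0833333° lon × 0.0416667° lat.
south 0.4167, north 0.4583.

0.4167, 0.4583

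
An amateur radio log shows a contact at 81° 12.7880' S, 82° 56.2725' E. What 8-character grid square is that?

NA18ls28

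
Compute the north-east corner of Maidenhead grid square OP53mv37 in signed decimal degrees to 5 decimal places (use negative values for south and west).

Field O=14, P=15: +14·20° lon, +15·10° lat → SW at lon 100°, lat 60°.
Square 5, 3: +5·2° lon, +3·1° lat → SW at lon 110°, lat 63°.
Subsquare m=12, v=21: +12·0.0833333° lon, +21·0.0416667° lat → SW at lon 111°, lat 63.875°.
Extended square 3, 7: +3·0.00833333° lon, +7·0.00416667° lat → SW at lon 111.025°, lat 63.9042°.
Cell spans 0.00833333° lon × 0.00416667° lat. NE corner is SW corner plus one full cell.
latitude 63.90833, longitude 111.03333.

63.90833, 111.03333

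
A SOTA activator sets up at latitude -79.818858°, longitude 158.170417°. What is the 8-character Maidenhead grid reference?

Shift to the Maidenhead origin (180°W, 90°S): lon 338.17042, lat 10.18114.
Field: 338.17042/20 → 16 → Q, 10.18114/10 → 1 → B; chars QB.
Square: 18.17042/2 → 9, 0.18114/1 → 0; chars 90.
Subsquare: 0.17042/0.0833333 → 2 → c, 0.18114/0.0416667 → 4 → e; chars ce.
Extended square: 0.00375/0.00833333 → 0, 0.01448/0.00416667 → 3; chars 03.

QB90ce03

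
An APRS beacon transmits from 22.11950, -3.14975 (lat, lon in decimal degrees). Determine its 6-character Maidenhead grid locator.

IL82kc

Add 180° to longitude and 90° to latitude: 176.8502, 112.1195.
Field (20°×10°, letters A–R): lon ⌊176.8502/20⌋ = 8 → I; lat ⌊112.1195/10⌋ = 11 → L.
Square (2°×1°, digits 0–9): lon ⌊16.8502/2⌋ = 8; lat ⌊2.1195/1⌋ = 2.
Subsquare (5′×2.5′, letters a–x): lon ⌊0.8502/0.0833333⌋ = 10 → k; lat ⌊0.1195/0.0416667⌋ = 2 → c.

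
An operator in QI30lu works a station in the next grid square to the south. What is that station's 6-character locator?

QI30lt

Latitude subsquare u = 20; −1 → 19 = t.
The longitude characters are unchanged.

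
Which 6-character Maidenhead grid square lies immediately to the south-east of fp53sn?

FP53tm

Longitude subsquare s = 18; +1 → 19 = t.
Latitude subsquare n = 13; −1 → 12 = m.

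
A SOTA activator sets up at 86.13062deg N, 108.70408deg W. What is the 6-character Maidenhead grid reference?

DR56pd

Add 180° to longitude and 90° to latitude: 71.2959, 176.1306.
Field: 71.2959/20 → 3 → D, 176.1306/10 → 17 → R; chars DR.
Square: 11.2959/2 → 5, 6.1306/1 → 6; chars 56.
Subsquare: 1.2959/0.0833333 → 15 → p, 0.1306/0.0416667 → 3 → d; chars pd.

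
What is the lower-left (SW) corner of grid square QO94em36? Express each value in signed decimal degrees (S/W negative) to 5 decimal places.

Field Q=16, O=14: +16·20° lon, +14·10° lat → SW at lon 140°, lat 50°.
Square 9, 4: +9·2° lon, +4·1° lat → SW at lon 158°, lat 54°.
Subsquare e=4, m=12: +4·0.0833333° lon, +12·0.0416667° lat → SW at lon 158.333°, lat 54.5°.
Extended square 3, 6: +3·0.00833333° lon, +6·0.00416667° lat → SW at lon 158.358°, lat 54.525°.
latitude 54.52500, longitude 158.35833.

54.52500, 158.35833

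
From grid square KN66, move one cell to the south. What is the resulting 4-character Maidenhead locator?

Latitude square 6; −1 → 5.
The longitude characters are unchanged.

KN65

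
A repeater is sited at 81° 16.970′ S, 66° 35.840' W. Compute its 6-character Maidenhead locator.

FA68qr

Offset from 180°W / 90°S: lon 113.4027°, lat 8.7172°.
Field (20°×10°, letters A–R): 113.4027/20 → 5 → F, 8.7172/10 → 0 → A; chars FA.
Square (2°×1°, digits 0–9): 13.4027/2 → 6, 8.7172/1 → 8; chars 68.
Subsquare (5′×2.5′, letters a–x): 1.4027/0.0833333 → 16 → q, 0.7172/0.0416667 → 17 → r; chars qr.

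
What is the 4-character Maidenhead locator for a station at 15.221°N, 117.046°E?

OK85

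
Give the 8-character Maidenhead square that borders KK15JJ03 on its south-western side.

Longitude extended square 0; −1 → -1, wraps to 9, carry into subsquare.
Longitude subsquare j = 9; −1 → 8 = i.
Latitude extended square 3; −1 → 2.

KK15ij92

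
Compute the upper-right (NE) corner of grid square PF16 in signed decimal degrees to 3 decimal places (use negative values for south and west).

-33.000, 124.000

Field P=15, F=5: +15·20° lon, +5·10° lat → SW at lon 120°, lat -40°.
Square 1, 6: +1·2° lon, +6·1° lat → SW at lon 122°, lat -34°.
Cell spans 2° lon × 1° lat. NE corner is SW corner plus one full cell.
latitude -33.000, longitude 124.000.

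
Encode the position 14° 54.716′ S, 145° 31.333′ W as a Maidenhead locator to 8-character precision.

BH75fc71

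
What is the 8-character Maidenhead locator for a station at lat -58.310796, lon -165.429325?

AD71gq85

Offset from 180°W / 90°S: lon 14.57067°, lat 31.68920°.
Field: 14.57067/20 → 0 → A, 31.68920/10 → 3 → D; chars AD.
Square: 14.57067/2 → 7, 1.68920/1 → 1; chars 71.
Subsquare: 0.57067/0.0833333 → 6 → g, 0.68920/0.0416667 → 16 → q; chars gq.
Extended square: 0.07067/0.00833333 → 8, 0.02254/0.00416667 → 5; chars 85.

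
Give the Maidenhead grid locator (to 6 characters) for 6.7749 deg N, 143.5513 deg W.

BJ86fs

Offset from 180°W / 90°S: lon 36.4487°, lat 96.7749°.
Field: lon ⌊36.4487/20⌋ = 1 → B; lat ⌊96.7749/10⌋ = 9 → J.
Square: lon ⌊16.4487/2⌋ = 8; lat ⌊6.7749/1⌋ = 6.
Subsquare: lon ⌊0.4487/0.0833333⌋ = 5 → f; lat ⌊0.7749/0.0416667⌋ = 18 → s.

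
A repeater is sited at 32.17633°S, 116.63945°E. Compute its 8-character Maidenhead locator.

OF87ht67

Offset from 180°W / 90°S: lon 296.63945°, lat 57.82367°.
Field: lon ⌊296.63945/20⌋ = 14 → O; lat ⌊57.82367/10⌋ = 5 → F.
Square: lon ⌊16.63945/2⌋ = 8; lat ⌊7.82367/1⌋ = 7.
Subsquare: lon ⌊0.63945/0.0833333⌋ = 7 → h; lat ⌊0.82367/0.0416667⌋ = 19 → t.
Extended square: lon ⌊0.05612/0.00833333⌋ = 6; lat ⌊0.03200/0.00416667⌋ = 7.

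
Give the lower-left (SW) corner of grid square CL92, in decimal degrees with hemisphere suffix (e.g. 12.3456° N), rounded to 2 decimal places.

22.00° N, 122.00° W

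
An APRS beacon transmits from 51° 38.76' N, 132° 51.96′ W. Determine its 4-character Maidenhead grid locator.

CO31

Shift to the Maidenhead origin (180°W, 90°S): lon 47.13, lat 141.65.
Field: lon ⌊47.13/20⌋ = 2 → C; lat ⌊141.65/10⌋ = 14 → O.
Square: lon ⌊7.13/2⌋ = 3; lat ⌊1.65/1⌋ = 1.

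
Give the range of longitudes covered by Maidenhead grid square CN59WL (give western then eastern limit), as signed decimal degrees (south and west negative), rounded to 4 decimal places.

Field C=2, N=13: +2·20° lon, +13·10° lat → SW at lon -140°, lat 40°.
Square 5, 9: +5·2° lon, +9·1° lat → SW at lon -130°, lat 49°.
Subsquare w=22, l=11: +22·0.0833333° lon, +11·0.0416667° lat → SW at lon -128.167°, lat 49.4583°.
Cell spans 0.0833333° lon × 0.0416667° lat.
west -128.1667, east -128.0833.

-128.1667, -128.0833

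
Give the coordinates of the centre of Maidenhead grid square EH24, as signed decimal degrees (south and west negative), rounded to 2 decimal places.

-15.50, -95.00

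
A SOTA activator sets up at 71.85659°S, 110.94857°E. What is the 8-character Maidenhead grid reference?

OB58ld34

Offset from 180°W / 90°S: lon 290.94857°, lat 18.14341°.
Field (20°×10°, letters A–R): 290.94857/20 → 14 → O, 18.14341/10 → 1 → B; chars OB.
Square (2°×1°, digits 0–9): 10.94857/2 → 5, 8.14341/1 → 8; chars 58.
Subsquare (5′×2.5′, letters a–x): 0.94857/0.0833333 → 11 → l, 0.14341/0.0416667 → 3 → d; chars ld.
Extended square (30″×15″, digits 0–9): 0.03190/0.00833333 → 3, 0.01841/0.00416667 → 4; chars 34.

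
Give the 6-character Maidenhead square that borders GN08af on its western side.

FN98xf

Longitude subsquare a = 0; −1 → -1, wraps to 23 = x, carry into square.
Longitude square 0; −1 → -1, wraps to 9, carry into field.
Longitude field G = 6; −1 → 5 = F.
The latitude characters are unchanged.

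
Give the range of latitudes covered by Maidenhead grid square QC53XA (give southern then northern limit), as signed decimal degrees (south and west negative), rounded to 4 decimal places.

-67.0000, -66.9583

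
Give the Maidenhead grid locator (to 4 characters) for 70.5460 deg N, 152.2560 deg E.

QQ60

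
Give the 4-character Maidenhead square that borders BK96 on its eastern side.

CK06

Longitude square 9; +1 → 10, wraps to 0, carry into field.
Longitude field B = 1; +1 → 2 = C.
The latitude characters are unchanged.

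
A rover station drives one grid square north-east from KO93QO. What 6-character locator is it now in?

KO93rp

Longitude subsquare q = 16; +1 → 17 = r.
Latitude subsquare o = 14; +1 → 15 = p.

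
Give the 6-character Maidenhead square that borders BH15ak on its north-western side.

BH05xl

Longitude subsquare a = 0; −1 → -1, wraps to 23 = x, carry into square.
Longitude square 1; −1 → 0.
Latitude subsquare k = 10; +1 → 11 = l.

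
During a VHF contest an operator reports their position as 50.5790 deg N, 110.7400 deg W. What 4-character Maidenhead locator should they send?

DO40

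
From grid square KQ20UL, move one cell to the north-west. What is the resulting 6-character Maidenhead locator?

Longitude subsquare u = 20; −1 → 19 = t.
Latitude subsquare l = 11; +1 → 12 = m.

KQ20tm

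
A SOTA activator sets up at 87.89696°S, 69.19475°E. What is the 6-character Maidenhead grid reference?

MA42oc

Shift to the Maidenhead origin (180°W, 90°S): lon 249.1947, lat 2.1030.
Field: 249.1947/20 → 12 → M, 2.1030/10 → 0 → A; chars MA.
Square: 9.1947/2 → 4, 2.1030/1 → 2; chars 42.
Subsquare: 1.1947/0.0833333 → 14 → o, 0.1030/0.0416667 → 2 → c; chars oc.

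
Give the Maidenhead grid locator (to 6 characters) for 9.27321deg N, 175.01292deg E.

RJ79mg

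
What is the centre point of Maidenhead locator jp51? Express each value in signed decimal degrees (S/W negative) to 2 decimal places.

Field J=9, P=15: +9·20° lon, +15·10° lat → SW at lon 0°, lat 60°.
Square 5, 1: +5·2° lon, +1·1° lat → SW at lon 10°, lat 61°.
Cell spans 2° lon × 1° lat. Centre is SW corner plus half of each.
latitude 61.50, longitude 11.00.

61.50, 11.00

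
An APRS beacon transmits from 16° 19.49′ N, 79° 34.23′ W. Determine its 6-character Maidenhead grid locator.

FK06fh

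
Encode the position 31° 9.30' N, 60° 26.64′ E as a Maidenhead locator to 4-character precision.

MM01

Offset from 180°W / 90°S: lon 240.44°, lat 121.16°.
Field: 240.44/20 → 12 → M, 121.16/10 → 12 → M; chars MM.
Square: 0.44/2 → 0, 1.16/1 → 1; chars 01.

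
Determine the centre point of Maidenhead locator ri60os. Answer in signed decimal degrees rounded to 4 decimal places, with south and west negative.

Field R=17, I=8: +17·20° lon, +8·10° lat → SW at lon 160°, lat -10°.
Square 6, 0: +6·2° lon, +0·1° lat → SW at lon 172°, lat -10°.
Subsquare o=14, s=18: +14·0.0833333° lon, +18·0.0416667° lat → SW at lon 173.167°, lat -9.25°.
Cell spans 0.0833333° lon × 0.0416667° lat. Centre is SW corner plus half of each.
latitude -9.2292, longitude 173.2083.

-9.2292, 173.2083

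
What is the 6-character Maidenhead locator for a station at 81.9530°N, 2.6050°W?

IR81qw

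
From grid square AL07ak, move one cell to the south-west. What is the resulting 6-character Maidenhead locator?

RL97xj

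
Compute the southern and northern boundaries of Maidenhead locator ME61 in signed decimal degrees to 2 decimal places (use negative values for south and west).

-49.00, -48.00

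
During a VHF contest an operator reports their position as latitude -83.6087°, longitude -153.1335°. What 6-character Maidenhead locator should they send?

Shift to the Maidenhead origin (180°W, 90°S): lon 26.8665, lat 6.3913.
Field: 26.8665/20 → 1 → B, 6.3913/10 → 0 → A; chars BA.
Square: 6.8665/2 → 3, 6.3913/1 → 6; chars 36.
Subsquare: 0.8665/0.0833333 → 10 → k, 0.3913/0.0416667 → 9 → j; chars kj.

BA36kj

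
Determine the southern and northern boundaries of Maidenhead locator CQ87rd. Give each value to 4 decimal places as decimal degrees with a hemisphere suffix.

Field C=2, Q=16: +2·20° lon, +16·10° lat → SW at lon -140°, lat 70°.
Square 8, 7: +8·2° lon, +7·1° lat → SW at lon -124°, lat 77°.
Subsquare r=17, d=3: +17·0.0833333° lon, +3·0.0416667° lat → SW at lon -122.583°, lat 77.125°.
Cell spans 0.0833333° lon × 0.0416667° lat.
south 77.1250° N, north 77.1667° N.

77.1250° N, 77.1667° N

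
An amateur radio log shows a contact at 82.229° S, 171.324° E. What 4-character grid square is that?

RA57

Shift to the Maidenhead origin (180°W, 90°S): lon 351.32, lat 7.77.
Field (20°×10°, letters A–R): 351.32/20 → 17 → R, 7.77/10 → 0 → A; chars RA.
Square (2°×1°, digits 0–9): 11.32/2 → 5, 7.77/1 → 7; chars 57.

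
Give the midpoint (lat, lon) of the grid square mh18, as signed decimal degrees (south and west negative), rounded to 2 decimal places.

-11.50, 63.00

Field M=12, H=7: +12·20° lon, +7·10° lat → SW at lon 60°, lat -20°.
Square 1, 8: +1·2° lon, +8·1° lat → SW at lon 62°, lat -12°.
Cell spans 2° lon × 1° lat. Centre is SW corner plus half of each.
latitude -11.50, longitude 63.00.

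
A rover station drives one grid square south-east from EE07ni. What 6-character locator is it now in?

EE07oh

Longitude subsquare n = 13; +1 → 14 = o.
Latitude subsquare i = 8; −1 → 7 = h.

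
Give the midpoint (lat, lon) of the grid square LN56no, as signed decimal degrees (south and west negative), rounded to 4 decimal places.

Field L=11, N=13: +11·20° lon, +13·10° lat → SW at lon 40°, lat 40°.
Square 5, 6: +5·2° lon, +6·1° lat → SW at lon 50°, lat 46°.
Subsquare n=13, o=14: +13·0.0833333° lon, +14·0.0416667° lat → SW at lon 51.0833°, lat 46.5833°.
Cell spans 0.0833333° lon × 0.0416667° lat. Centre is SW corner plus half of each.
latitude 46.6042, longitude 51.1250.

46.6042, 51.1250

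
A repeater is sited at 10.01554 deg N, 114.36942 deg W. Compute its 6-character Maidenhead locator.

Add 180° to longitude and 90° to latitude: 65.6306, 100.0155.
Field: lon ⌊65.6306/20⌋ = 3 → D; lat ⌊100.0155/10⌋ = 10 → K.
Square: lon ⌊5.6306/2⌋ = 2; lat ⌊0.0155/1⌋ = 0.
Subsquare: lon ⌊1.6306/0.0833333⌋ = 19 → t; lat ⌊0.0155/0.0416667⌋ = 0 → a.

DK20ta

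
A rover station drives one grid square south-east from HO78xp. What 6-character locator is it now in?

HO88ao

Longitude subsquare x = 23; +1 → 24, wraps to 0 = a, carry into square.
Longitude square 7; +1 → 8.
Latitude subsquare p = 15; −1 → 14 = o.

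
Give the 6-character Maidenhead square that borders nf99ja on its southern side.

NF98jx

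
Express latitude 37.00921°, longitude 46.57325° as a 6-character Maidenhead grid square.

Shift to the Maidenhead origin (180°W, 90°S): lon 226.5733, lat 127.0092.
Field (20°×10°, letters A–R): 226.5733/20 → 11 → L, 127.0092/10 → 12 → M; chars LM.
Square (2°×1°, digits 0–9): 6.5733/2 → 3, 7.0092/1 → 7; chars 37.
Subsquare (5′×2.5′, letters a–x): 0.5733/0.0833333 → 6 → g, 0.0092/0.0416667 → 0 → a; chars ga.

LM37ga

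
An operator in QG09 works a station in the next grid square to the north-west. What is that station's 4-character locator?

PH90

Longitude square 0; −1 → -1, wraps to 9, carry into field.
Longitude field Q = 16; −1 → 15 = P.
Latitude square 9; +1 → 10, wraps to 0, carry into field.
Latitude field G = 6; +1 → 7 = H.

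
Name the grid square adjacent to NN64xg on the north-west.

NN64wh

Longitude subsquare x = 23; −1 → 22 = w.
Latitude subsquare g = 6; +1 → 7 = h.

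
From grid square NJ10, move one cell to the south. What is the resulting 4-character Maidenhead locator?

NI19

Latitude square 0; −1 → -1, wraps to 9, carry into field.
Latitude field J = 9; −1 → 8 = I.
The longitude characters are unchanged.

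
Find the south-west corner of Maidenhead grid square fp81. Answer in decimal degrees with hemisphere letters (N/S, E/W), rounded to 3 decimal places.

61.000° N, 64.000° W

Field F=5, P=15: +5·20° lon, +15·10° lat → SW at lon -80°, lat 60°.
Square 8, 1: +8·2° lon, +1·1° lat → SW at lon -64°, lat 61°.
latitude 61.000° N, longitude 64.000° W.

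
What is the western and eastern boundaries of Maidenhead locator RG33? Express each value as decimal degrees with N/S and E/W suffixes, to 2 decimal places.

166.00° E, 168.00° E

Field R=17, G=6: +17·20° lon, +6·10° lat → SW at lon 160°, lat -30°.
Square 3, 3: +3·2° lon, +3·1° lat → SW at lon 166°, lat -27°.
Cell spans 2° lon × 1° lat.
west 166.00° E, east 168.00° E.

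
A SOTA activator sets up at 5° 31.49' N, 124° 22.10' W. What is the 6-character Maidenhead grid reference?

CJ75tm

Add 180° to longitude and 90° to latitude: 55.6317, 95.5248.
Field (20°×10°, letters A–R): 55.6317/20 → 2 → C, 95.5248/10 → 9 → J; chars CJ.
Square (2°×1°, digits 0–9): 15.6317/2 → 7, 5.5248/1 → 5; chars 75.
Subsquare (5′×2.5′, letters a–x): 1.6317/0.0833333 → 19 → t, 0.5248/0.0416667 → 12 → m; chars tm.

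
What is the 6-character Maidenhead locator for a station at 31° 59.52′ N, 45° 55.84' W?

Offset from 180°W / 90°S: lon 134.0693°, lat 121.9920°.
Field: lon ⌊134.0693/20⌋ = 6 → G; lat ⌊121.9920/10⌋ = 12 → M.
Square: lon ⌊14.0693/2⌋ = 7; lat ⌊1.9920/1⌋ = 1.
Subsquare: lon ⌊0.0693/0.0833333⌋ = 0 → a; lat ⌊0.9920/0.0416667⌋ = 23 → x.

GM71ax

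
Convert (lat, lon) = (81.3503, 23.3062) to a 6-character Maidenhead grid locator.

KR11pi

Shift to the Maidenhead origin (180°W, 90°S): lon 203.3062, lat 171.3503.
Field (20°×10°, letters A–R): 203.3062/20 → 10 → K, 171.3503/10 → 17 → R; chars KR.
Square (2°×1°, digits 0–9): 3.3062/2 → 1, 1.3503/1 → 1; chars 11.
Subsquare (5′×2.5′, letters a–x): 1.3062/0.0833333 → 15 → p, 0.3503/0.0416667 → 8 → i; chars pi.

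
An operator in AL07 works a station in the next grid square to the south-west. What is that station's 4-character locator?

RL96

Longitude square 0; −1 → -1, wraps to 9, carry into field.
Longitude field A = 0; −1 → -1, wraps to 17 = R, wrapping around the antimeridian.
Latitude square 7; −1 → 6.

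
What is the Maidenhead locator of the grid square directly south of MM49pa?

Latitude subsquare a = 0; −1 → -1, wraps to 23 = x, carry into square.
Latitude square 9; −1 → 8.
The longitude characters are unchanged.

MM48px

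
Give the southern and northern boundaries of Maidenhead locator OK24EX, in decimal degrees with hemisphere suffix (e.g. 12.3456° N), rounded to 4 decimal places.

14.9583° N, 15.0000° N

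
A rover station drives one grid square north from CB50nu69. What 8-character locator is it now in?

CB50nv60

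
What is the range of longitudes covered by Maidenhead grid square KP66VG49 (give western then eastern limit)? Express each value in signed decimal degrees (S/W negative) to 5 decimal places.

33.78333, 33.79167

Field K=10, P=15: +10·20° lon, +15·10° lat → SW at lon 20°, lat 60°.
Square 6, 6: +6·2° lon, +6·1° lat → SW at lon 32°, lat 66°.
Subsquare v=21, g=6: +21·0.0833333° lon, +6·0.0416667° lat → SW at lon 33.75°, lat 66.25°.
Extended square 4, 9: +4·0.00833333° lon, +9·0.00416667° lat → SW at lon 33.7833°, lat 66.2875°.
Cell spans 0.00833333° lon × 0.00416667° lat.
west 33.78333, east 33.79167.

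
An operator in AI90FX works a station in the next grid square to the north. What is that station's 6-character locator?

Latitude subsquare x = 23; +1 → 24, wraps to 0 = a, carry into square.
Latitude square 0; +1 → 1.
The longitude characters are unchanged.

AI91fa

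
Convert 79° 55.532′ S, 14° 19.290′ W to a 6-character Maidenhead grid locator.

IB20ub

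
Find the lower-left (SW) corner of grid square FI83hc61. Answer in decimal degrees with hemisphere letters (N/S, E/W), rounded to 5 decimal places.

6.91250° S, 63.36667° W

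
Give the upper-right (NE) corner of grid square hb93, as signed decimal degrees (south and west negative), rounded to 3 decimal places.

Field H=7, B=1: +7·20° lon, +1·10° lat → SW at lon -40°, lat -80°.
Square 9, 3: +9·2° lon, +3·1° lat → SW at lon -22°, lat -77°.
Cell spans 2° lon × 1° lat. NE corner is SW corner plus one full cell.
latitude -76.000, longitude -20.000.

-76.000, -20.000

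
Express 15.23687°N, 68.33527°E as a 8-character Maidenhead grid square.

Add 180° to longitude and 90° to latitude: 248.33527, 105.23687.
Field (20°×10°, letters A–R): 248.33527/20 → 12 → M, 105.23687/10 → 10 → K; chars MK.
Square (2°×1°, digits 0–9): 8.33527/2 → 4, 5.23687/1 → 5; chars 45.
Subsquare (5′×2.5′, letters a–x): 0.33527/0.0833333 → 4 → e, 0.23687/0.0416667 → 5 → f; chars ef.
Extended square (30″×15″, digits 0–9): 0.00194/0.00833333 → 0, 0.02854/0.00416667 → 6; chars 06.

MK45ef06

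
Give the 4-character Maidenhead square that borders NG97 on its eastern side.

OG07

Longitude square 9; +1 → 10, wraps to 0, carry into field.
Longitude field N = 13; +1 → 14 = O.
The latitude characters are unchanged.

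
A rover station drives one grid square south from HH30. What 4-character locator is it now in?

HG39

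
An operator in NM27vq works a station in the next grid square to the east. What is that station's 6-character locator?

NM27wq

Longitude subsquare v = 21; +1 → 22 = w.
The latitude characters are unchanged.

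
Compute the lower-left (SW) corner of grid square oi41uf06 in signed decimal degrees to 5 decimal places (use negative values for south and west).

-8.76667, 109.66667

Field O=14, I=8: +14·20° lon, +8·10° lat → SW at lon 100°, lat -10°.
Square 4, 1: +4·2° lon, +1·1° lat → SW at lon 108°, lat -9°.
Subsquare u=20, f=5: +20·0.0833333° lon, +5·0.0416667° lat → SW at lon 109.667°, lat -8.79167°.
Extended square 0, 6: +0·0.00833333° lon, +6·0.00416667° lat → SW at lon 109.667°, lat -8.76667°.
latitude -8.76667, longitude 109.66667.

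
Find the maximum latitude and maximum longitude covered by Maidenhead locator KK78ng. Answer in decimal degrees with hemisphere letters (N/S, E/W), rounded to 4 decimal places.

18.2917° N, 35.1667° E

Field K=10, K=10: +10·20° lon, +10·10° lat → SW at lon 20°, lat 10°.
Square 7, 8: +7·2° lon, +8·1° lat → SW at lon 34°, lat 18°.
Subsquare n=13, g=6: +13·0.0833333° lon, +6·0.0416667° lat → SW at lon 35.0833°, lat 18.25°.
Cell spans 0.0833333° lon × 0.0416667° lat. NE corner is SW corner plus one full cell.
latitude 18.2917° N, longitude 35.1667° E.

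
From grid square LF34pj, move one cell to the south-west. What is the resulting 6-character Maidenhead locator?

LF34oi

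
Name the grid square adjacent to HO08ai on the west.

GO98xi

Longitude subsquare a = 0; −1 → -1, wraps to 23 = x, carry into square.
Longitude square 0; −1 → -1, wraps to 9, carry into field.
Longitude field H = 7; −1 → 6 = G.
The latitude characters are unchanged.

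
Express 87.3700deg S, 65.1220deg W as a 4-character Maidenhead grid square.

Offset from 180°W / 90°S: lon 114.88°, lat 2.63°.
Field: lon ⌊114.88/20⌋ = 5 → F; lat ⌊2.63/10⌋ = 0 → A.
Square: lon ⌊14.88/2⌋ = 7; lat ⌊2.63/1⌋ = 2.

FA72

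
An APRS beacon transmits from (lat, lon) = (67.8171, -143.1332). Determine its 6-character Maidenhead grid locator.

BP87kt

Offset from 180°W / 90°S: lon 36.8668°, lat 157.8171°.
Field: 36.8668/20 → 1 → B, 157.8171/10 → 15 → P; chars BP.
Square: 16.8668/2 → 8, 7.8171/1 → 7; chars 87.
Subsquare: 0.8668/0.0833333 → 10 → k, 0.8171/0.0416667 → 19 → t; chars kt.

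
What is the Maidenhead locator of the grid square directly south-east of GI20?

GH39

Longitude square 2; +1 → 3.
Latitude square 0; −1 → -1, wraps to 9, carry into field.
Latitude field I = 8; −1 → 7 = H.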